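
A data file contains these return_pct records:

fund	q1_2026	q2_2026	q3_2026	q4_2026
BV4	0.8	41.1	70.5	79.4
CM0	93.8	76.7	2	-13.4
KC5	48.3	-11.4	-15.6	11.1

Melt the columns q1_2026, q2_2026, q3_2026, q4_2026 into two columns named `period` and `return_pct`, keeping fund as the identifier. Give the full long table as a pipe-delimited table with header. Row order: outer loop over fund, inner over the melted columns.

Each (fund, column) pair becomes one row: 3 × 4 = 12 rows.
For example, (BV4, q1_2026) → return_pct=0.8.

| fund | period | return_pct |
| BV4 | q1_2026 | 0.8 |
| BV4 | q2_2026 | 41.1 |
| BV4 | q3_2026 | 70.5 |
| BV4 | q4_2026 | 79.4 |
| CM0 | q1_2026 | 93.8 |
| CM0 | q2_2026 | 76.7 |
| CM0 | q3_2026 | 2 |
| CM0 | q4_2026 | -13.4 |
| KC5 | q1_2026 | 48.3 |
| KC5 | q2_2026 | -11.4 |
| KC5 | q3_2026 | -15.6 |
| KC5 | q4_2026 | 11.1 |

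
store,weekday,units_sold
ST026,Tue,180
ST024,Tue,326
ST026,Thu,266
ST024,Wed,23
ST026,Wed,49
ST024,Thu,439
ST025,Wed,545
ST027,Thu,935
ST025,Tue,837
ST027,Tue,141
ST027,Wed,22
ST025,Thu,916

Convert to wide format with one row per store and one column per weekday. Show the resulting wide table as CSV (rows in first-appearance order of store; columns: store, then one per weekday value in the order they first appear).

Columns: store plus the 3 distinct weekday values (Tue, Thu, Wed).
For example, row ST026 column Tue takes units_sold=180 from the long row (ST026, Tue).

store,Tue,Thu,Wed
ST026,180,266,49
ST024,326,439,23
ST025,837,916,545
ST027,141,935,22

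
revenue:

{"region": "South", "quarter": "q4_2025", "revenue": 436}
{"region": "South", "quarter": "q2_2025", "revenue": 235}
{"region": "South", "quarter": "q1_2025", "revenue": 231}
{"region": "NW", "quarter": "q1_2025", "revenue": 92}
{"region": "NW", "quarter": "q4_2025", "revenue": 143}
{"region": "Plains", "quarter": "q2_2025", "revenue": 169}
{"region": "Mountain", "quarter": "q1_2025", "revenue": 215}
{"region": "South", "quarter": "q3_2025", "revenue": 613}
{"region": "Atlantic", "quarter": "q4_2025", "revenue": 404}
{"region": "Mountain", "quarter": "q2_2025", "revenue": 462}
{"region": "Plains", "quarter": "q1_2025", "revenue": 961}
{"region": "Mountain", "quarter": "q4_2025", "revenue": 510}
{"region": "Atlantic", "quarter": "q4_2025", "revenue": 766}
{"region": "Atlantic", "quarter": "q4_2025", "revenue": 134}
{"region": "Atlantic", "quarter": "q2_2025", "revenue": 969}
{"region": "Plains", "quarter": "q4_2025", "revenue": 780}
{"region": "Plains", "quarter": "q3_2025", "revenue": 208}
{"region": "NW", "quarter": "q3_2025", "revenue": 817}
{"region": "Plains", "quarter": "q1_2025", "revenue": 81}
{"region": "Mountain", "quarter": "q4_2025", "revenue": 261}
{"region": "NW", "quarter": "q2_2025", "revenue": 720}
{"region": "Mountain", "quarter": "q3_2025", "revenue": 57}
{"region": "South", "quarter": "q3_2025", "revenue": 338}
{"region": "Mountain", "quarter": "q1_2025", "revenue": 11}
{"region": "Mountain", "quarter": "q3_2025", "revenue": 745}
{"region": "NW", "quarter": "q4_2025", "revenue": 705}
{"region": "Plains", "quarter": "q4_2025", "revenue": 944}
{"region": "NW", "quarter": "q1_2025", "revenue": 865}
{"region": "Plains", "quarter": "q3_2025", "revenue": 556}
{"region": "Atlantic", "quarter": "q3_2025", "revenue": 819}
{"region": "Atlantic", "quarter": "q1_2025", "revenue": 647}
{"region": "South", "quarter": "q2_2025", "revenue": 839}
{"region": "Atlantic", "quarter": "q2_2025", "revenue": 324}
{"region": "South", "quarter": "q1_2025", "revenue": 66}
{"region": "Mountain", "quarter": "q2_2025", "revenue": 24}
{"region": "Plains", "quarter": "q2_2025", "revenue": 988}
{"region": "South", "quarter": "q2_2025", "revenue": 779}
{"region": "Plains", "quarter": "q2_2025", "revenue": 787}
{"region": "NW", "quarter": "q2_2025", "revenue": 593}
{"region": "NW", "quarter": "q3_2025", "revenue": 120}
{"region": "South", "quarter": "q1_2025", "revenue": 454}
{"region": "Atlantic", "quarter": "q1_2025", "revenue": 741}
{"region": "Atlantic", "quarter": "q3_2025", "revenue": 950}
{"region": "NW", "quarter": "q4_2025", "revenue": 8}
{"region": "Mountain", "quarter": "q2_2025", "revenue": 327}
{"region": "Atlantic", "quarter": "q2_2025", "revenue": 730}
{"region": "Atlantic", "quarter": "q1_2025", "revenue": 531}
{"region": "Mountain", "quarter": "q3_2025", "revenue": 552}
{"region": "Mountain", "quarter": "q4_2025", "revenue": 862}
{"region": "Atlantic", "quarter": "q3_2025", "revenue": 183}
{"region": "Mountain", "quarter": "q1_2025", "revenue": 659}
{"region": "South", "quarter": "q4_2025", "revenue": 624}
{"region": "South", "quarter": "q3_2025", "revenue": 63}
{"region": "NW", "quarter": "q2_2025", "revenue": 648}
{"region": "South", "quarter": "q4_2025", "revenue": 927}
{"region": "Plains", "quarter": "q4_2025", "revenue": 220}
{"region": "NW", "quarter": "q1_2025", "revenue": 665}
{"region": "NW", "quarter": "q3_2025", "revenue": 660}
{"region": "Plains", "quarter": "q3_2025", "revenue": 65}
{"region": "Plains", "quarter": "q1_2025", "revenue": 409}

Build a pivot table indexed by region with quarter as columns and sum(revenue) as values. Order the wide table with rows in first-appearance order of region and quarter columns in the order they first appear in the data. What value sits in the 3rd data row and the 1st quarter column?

With rows in first-appearance order of region, row 3 is region=Plains. quarter columns in first-appearance order: q4_2025, q2_2025, q1_2025, q3_2025; column 1 is q4_2025.
Long rows with region=Plains, quarter=q4_2025: 780 + 944 + 220 = 1944.

1944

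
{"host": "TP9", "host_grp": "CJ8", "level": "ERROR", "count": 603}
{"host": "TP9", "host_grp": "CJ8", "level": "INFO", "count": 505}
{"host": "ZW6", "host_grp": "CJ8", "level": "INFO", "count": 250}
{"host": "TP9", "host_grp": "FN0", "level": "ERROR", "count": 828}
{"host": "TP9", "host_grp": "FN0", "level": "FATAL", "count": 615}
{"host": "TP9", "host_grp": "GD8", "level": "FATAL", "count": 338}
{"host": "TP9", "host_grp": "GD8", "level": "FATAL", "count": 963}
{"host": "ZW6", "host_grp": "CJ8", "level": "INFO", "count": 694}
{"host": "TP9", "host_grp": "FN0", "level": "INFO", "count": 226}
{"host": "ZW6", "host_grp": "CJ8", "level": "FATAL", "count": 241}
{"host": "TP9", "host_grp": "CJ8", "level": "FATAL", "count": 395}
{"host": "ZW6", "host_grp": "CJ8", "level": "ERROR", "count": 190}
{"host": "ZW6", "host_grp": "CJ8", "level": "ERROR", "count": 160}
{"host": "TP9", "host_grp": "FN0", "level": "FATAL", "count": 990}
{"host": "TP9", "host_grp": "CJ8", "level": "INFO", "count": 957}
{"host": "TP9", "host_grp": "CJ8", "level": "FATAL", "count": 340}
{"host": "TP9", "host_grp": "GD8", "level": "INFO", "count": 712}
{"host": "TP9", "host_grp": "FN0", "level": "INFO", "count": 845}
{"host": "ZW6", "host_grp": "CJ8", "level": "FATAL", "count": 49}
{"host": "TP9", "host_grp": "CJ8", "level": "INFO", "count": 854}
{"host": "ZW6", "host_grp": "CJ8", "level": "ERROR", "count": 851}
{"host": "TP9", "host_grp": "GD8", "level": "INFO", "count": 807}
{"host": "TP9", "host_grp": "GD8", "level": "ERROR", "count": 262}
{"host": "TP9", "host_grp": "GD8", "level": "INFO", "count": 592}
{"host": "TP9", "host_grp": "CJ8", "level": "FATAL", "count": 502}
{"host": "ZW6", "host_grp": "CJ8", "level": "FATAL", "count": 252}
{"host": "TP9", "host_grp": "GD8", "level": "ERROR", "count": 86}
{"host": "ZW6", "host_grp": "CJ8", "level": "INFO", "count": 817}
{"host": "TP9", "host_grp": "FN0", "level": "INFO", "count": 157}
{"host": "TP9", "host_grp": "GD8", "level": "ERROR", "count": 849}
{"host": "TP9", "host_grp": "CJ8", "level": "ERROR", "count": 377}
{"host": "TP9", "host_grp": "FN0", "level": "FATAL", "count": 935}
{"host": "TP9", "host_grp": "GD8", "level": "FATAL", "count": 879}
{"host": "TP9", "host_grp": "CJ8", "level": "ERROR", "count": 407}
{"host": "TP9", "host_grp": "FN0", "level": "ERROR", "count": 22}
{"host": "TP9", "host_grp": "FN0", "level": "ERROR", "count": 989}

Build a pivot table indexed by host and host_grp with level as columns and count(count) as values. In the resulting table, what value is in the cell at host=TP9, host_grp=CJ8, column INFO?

Rows with host=TP9, host_grp=CJ8 and level=INFO: count values are 505, 957, 854.
3 rows match — count = 3.

3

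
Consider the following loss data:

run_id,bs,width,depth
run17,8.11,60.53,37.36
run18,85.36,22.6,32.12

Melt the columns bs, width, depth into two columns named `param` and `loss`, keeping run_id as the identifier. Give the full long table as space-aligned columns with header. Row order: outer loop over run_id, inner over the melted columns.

run_id  param  loss 
run17   bs     8.11 
run17   width  60.53
run17   depth  37.36
run18   bs     85.36
run18   width  22.6 
run18   depth  32.12

Each (run_id, column) pair becomes one row: 2 × 3 = 6 rows.
For example, (run17, bs) → loss=8.11.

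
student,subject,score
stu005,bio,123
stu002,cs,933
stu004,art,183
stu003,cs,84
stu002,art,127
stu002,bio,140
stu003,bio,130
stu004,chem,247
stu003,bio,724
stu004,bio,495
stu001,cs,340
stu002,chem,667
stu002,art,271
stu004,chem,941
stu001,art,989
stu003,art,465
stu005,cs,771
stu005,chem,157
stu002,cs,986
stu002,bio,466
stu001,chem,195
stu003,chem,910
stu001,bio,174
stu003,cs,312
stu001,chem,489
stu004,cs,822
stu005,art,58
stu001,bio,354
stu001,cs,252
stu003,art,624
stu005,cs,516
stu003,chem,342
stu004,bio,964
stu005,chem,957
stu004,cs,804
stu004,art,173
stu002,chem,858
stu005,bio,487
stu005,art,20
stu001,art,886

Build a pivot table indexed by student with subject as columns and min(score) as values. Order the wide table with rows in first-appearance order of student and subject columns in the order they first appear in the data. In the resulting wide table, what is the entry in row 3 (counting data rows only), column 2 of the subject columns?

804

With rows in first-appearance order of student, row 3 is student=stu004. subject columns in first-appearance order: bio, cs, art, chem; column 2 is cs.
Long rows with student=stu004, subject=cs: min(822, 804) = 804.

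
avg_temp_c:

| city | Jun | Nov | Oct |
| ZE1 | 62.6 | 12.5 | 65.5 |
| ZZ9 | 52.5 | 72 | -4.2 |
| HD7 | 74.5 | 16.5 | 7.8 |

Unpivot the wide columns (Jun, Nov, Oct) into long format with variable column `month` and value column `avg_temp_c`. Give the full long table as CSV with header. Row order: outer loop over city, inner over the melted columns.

city,month,avg_temp_c
ZE1,Jun,62.6
ZE1,Nov,12.5
ZE1,Oct,65.5
ZZ9,Jun,52.5
ZZ9,Nov,72
ZZ9,Oct,-4.2
HD7,Jun,74.5
HD7,Nov,16.5
HD7,Oct,7.8

Each (city, column) pair becomes one row: 3 × 3 = 9 rows.
For example, (ZE1, Jun) → avg_temp_c=62.6.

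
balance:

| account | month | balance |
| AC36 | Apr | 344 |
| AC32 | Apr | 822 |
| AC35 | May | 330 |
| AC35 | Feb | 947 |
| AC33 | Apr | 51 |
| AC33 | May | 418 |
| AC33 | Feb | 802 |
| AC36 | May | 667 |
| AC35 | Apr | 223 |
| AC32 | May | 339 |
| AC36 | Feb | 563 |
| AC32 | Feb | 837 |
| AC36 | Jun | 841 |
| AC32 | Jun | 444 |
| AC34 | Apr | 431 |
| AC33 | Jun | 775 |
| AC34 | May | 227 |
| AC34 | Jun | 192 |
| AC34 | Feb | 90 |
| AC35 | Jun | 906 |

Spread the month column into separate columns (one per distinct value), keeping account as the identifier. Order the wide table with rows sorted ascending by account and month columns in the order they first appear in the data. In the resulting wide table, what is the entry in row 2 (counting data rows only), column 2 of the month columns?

418

With rows sorted ascending by account, row 2 is account=AC33. month columns in first-appearance order: Apr, May, Feb, Jun; column 2 is May.
Long rows with account=AC33, month=May: balance = 418.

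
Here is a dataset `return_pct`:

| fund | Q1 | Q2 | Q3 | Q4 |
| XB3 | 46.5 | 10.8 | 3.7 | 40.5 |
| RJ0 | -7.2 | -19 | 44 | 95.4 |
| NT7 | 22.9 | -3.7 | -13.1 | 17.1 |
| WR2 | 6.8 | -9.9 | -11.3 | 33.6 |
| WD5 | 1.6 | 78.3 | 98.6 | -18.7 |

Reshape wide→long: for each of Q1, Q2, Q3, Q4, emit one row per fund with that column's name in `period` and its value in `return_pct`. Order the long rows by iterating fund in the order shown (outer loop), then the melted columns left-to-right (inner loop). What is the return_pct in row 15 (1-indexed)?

-11.3

20 rows total (5 × 4). Row 15: index ⌊(15-1)/4⌋ = 3 into fund → WR2; (15-1) mod 4 = 2 into the melted columns → Q3.
So row 15 is (WR2, Q3, -11.3); return_pct = -11.3.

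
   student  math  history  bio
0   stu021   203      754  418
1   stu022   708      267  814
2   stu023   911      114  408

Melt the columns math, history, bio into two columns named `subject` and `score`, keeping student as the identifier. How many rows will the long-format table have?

9

3 student values × 3 melted columns = 9 rows.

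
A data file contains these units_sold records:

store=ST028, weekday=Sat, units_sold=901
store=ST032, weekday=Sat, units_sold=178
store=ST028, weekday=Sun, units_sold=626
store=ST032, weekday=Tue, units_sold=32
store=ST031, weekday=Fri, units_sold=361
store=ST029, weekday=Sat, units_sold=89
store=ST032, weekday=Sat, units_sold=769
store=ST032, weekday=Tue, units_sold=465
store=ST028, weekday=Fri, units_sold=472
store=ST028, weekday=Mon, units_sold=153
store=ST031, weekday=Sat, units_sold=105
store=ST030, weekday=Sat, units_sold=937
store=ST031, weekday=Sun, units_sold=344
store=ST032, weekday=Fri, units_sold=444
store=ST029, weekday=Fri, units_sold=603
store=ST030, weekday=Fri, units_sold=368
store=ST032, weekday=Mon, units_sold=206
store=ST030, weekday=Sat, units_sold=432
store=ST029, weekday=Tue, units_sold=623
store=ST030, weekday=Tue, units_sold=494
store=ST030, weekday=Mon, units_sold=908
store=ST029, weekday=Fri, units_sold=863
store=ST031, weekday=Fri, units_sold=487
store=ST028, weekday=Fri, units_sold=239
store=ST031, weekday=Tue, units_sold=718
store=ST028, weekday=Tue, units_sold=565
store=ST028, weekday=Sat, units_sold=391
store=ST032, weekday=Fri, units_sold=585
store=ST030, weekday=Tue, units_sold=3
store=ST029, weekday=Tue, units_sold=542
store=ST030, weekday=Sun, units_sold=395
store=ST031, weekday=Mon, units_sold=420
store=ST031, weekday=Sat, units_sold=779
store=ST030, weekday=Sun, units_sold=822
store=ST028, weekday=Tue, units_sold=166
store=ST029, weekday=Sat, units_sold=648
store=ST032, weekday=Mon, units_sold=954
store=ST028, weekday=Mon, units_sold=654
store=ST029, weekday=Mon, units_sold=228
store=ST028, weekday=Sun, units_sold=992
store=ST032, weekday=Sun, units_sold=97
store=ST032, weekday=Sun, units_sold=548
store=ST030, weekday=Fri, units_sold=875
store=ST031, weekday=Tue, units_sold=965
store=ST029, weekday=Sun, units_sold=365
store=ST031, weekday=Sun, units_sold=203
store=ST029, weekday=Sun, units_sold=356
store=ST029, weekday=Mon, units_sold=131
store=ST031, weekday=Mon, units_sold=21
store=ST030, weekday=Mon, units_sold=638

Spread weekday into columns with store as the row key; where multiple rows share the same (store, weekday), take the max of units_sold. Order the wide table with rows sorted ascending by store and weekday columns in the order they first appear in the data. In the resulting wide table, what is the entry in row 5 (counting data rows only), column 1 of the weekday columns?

769

With rows sorted ascending by store, row 5 is store=ST032. weekday columns in first-appearance order: Sat, Sun, Tue, Fri, Mon; column 1 is Sat.
Long rows with store=ST032, weekday=Sat: max(178, 769) = 769.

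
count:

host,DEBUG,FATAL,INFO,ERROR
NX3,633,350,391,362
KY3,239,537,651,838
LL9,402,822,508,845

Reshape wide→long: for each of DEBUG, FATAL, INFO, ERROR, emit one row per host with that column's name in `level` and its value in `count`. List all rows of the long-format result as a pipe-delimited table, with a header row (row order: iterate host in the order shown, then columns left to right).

Each (host, column) pair becomes one row: 3 × 4 = 12 rows.
For example, (NX3, DEBUG) → count=633.

| host | level | count |
| NX3 | DEBUG | 633 |
| NX3 | FATAL | 350 |
| NX3 | INFO | 391 |
| NX3 | ERROR | 362 |
| KY3 | DEBUG | 239 |
| KY3 | FATAL | 537 |
| KY3 | INFO | 651 |
| KY3 | ERROR | 838 |
| LL9 | DEBUG | 402 |
| LL9 | FATAL | 822 |
| LL9 | INFO | 508 |
| LL9 | ERROR | 845 |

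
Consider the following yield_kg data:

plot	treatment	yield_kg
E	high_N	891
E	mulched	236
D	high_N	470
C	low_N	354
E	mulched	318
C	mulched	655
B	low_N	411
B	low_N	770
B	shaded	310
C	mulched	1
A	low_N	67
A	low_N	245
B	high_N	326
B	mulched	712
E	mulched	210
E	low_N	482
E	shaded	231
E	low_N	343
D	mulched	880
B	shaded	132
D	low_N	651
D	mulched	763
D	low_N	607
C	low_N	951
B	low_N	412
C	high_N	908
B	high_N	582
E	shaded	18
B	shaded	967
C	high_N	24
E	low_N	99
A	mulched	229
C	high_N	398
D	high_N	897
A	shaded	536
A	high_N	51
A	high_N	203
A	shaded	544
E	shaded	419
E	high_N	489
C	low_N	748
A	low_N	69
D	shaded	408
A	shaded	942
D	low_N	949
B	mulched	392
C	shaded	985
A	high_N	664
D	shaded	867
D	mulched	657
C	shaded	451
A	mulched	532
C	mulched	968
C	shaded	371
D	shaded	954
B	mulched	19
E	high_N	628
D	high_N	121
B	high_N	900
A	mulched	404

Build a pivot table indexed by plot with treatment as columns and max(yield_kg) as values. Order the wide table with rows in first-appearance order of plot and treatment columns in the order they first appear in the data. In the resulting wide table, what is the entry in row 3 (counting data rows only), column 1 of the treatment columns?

With rows in first-appearance order of plot, row 3 is plot=C. treatment columns in first-appearance order: high_N, mulched, low_N, shaded; column 1 is high_N.
Long rows with plot=C, treatment=high_N: max(908, 24, 398) = 908.

908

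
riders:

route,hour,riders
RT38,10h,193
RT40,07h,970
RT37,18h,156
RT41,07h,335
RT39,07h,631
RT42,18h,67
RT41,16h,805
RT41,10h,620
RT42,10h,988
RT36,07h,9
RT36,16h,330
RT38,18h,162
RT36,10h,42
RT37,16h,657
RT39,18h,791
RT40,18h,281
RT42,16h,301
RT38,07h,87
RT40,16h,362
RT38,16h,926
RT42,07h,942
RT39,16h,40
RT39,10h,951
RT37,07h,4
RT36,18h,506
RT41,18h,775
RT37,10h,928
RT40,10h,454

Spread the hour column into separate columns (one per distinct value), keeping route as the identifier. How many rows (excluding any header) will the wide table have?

7 distinct route values → 7 rows.

7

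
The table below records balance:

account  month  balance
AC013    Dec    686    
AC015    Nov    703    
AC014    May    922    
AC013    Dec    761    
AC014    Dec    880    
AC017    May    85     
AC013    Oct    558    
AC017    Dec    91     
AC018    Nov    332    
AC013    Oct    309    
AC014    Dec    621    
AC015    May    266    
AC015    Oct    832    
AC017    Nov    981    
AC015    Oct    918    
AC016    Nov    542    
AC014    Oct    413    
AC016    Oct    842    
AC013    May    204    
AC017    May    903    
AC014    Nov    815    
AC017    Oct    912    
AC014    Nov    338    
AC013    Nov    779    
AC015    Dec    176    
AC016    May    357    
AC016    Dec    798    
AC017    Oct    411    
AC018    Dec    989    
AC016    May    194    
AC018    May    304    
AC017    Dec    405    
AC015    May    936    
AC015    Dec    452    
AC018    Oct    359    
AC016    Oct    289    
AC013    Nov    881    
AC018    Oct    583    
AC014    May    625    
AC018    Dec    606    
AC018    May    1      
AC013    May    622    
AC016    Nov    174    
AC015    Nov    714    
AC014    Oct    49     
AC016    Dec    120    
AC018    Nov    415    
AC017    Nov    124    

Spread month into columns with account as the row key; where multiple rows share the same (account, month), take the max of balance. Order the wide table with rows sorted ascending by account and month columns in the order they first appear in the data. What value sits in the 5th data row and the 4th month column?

With rows sorted ascending by account, row 5 is account=AC017. month columns in first-appearance order: Dec, Nov, May, Oct; column 4 is Oct.
Long rows with account=AC017, month=Oct: max(912, 411) = 912.

912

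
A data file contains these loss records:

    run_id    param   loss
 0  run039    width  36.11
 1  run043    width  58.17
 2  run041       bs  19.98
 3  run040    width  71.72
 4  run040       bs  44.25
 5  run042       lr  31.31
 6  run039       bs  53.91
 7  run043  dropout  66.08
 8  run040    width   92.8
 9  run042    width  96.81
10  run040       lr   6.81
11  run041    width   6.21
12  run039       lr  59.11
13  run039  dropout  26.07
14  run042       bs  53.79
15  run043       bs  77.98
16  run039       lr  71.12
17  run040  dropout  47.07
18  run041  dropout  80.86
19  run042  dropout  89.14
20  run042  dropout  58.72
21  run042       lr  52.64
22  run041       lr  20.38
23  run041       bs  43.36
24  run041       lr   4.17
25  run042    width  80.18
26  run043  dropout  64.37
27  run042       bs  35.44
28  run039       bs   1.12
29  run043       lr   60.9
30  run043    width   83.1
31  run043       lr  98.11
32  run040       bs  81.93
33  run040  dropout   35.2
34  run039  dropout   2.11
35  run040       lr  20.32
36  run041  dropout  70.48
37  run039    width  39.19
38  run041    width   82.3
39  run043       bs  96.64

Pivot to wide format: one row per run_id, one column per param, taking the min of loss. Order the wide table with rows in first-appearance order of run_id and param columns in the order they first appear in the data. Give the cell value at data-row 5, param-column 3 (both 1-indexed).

31.31

With rows in first-appearance order of run_id, row 5 is run_id=run042. param columns in first-appearance order: width, bs, lr, dropout; column 3 is lr.
Long rows with run_id=run042, param=lr: min(31.31, 52.64) = 31.31.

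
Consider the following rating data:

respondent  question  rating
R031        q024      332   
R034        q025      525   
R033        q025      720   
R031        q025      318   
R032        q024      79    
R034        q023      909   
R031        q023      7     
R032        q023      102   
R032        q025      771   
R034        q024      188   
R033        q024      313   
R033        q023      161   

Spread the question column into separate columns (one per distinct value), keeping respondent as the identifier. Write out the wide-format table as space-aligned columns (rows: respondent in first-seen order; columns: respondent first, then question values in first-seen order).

Columns: respondent plus the 3 distinct question values (q024, q025, q023).
For example, row R031 column q024 takes rating=332 from the long row (R031, q024).

respondent  q024  q025  q023
R031        332   318   7   
R034        188   525   909 
R033        313   720   161 
R032        79    771   102 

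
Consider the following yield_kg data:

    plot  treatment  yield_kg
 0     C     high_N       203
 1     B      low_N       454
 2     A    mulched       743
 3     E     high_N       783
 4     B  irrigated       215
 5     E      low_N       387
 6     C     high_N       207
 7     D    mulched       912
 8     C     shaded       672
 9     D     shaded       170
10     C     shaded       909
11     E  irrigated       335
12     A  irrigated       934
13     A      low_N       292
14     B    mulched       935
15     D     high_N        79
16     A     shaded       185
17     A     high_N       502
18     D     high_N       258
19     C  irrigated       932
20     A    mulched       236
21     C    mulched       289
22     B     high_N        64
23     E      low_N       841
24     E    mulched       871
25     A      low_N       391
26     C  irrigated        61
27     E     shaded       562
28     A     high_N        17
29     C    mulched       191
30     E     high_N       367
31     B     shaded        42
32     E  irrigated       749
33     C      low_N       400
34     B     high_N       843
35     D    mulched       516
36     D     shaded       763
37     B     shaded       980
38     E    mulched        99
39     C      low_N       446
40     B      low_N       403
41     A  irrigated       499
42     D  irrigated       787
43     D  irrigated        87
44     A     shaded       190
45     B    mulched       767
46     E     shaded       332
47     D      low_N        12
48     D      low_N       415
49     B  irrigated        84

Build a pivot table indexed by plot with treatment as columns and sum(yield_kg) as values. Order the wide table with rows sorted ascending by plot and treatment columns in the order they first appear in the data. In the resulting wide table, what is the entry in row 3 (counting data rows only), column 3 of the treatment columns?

480

With rows sorted ascending by plot, row 3 is plot=C. treatment columns in first-appearance order: high_N, low_N, mulched, irrigated, shaded; column 3 is mulched.
Long rows with plot=C, treatment=mulched: 289 + 191 = 480.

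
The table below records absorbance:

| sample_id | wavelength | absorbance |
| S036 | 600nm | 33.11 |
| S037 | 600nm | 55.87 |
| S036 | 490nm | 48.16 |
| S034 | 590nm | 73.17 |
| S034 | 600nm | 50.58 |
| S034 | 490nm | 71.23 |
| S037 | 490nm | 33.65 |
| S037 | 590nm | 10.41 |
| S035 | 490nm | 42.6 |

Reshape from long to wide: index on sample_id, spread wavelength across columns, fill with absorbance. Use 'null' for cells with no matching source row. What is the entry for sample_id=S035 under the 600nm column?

null

No long-format row has sample_id=S035 and wavelength=600nm, so the cell is null.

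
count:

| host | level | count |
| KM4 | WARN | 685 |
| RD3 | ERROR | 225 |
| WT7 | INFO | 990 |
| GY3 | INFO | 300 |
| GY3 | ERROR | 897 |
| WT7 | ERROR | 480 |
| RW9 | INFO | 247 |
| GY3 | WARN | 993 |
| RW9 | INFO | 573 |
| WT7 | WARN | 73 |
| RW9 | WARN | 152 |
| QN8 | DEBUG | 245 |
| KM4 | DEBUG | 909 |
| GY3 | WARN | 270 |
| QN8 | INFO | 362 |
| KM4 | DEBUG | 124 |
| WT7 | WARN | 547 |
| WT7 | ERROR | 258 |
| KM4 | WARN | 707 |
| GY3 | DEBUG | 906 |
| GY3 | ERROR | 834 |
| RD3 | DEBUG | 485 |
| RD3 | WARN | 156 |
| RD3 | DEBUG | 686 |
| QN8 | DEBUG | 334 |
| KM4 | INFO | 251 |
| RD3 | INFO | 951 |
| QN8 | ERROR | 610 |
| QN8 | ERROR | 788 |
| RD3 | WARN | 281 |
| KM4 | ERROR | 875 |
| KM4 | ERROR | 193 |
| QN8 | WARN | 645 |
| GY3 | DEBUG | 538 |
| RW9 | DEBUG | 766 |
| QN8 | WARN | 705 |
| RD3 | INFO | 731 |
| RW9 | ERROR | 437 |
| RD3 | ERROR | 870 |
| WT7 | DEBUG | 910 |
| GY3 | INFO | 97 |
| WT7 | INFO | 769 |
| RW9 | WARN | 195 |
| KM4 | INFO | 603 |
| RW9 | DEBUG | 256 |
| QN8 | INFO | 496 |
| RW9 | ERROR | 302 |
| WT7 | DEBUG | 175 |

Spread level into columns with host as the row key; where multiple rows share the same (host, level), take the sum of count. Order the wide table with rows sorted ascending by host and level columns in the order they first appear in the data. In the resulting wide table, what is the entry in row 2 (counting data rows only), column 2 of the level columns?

With rows sorted ascending by host, row 2 is host=KM4. level columns in first-appearance order: WARN, ERROR, INFO, DEBUG; column 2 is ERROR.
Long rows with host=KM4, level=ERROR: 875 + 193 = 1068.

1068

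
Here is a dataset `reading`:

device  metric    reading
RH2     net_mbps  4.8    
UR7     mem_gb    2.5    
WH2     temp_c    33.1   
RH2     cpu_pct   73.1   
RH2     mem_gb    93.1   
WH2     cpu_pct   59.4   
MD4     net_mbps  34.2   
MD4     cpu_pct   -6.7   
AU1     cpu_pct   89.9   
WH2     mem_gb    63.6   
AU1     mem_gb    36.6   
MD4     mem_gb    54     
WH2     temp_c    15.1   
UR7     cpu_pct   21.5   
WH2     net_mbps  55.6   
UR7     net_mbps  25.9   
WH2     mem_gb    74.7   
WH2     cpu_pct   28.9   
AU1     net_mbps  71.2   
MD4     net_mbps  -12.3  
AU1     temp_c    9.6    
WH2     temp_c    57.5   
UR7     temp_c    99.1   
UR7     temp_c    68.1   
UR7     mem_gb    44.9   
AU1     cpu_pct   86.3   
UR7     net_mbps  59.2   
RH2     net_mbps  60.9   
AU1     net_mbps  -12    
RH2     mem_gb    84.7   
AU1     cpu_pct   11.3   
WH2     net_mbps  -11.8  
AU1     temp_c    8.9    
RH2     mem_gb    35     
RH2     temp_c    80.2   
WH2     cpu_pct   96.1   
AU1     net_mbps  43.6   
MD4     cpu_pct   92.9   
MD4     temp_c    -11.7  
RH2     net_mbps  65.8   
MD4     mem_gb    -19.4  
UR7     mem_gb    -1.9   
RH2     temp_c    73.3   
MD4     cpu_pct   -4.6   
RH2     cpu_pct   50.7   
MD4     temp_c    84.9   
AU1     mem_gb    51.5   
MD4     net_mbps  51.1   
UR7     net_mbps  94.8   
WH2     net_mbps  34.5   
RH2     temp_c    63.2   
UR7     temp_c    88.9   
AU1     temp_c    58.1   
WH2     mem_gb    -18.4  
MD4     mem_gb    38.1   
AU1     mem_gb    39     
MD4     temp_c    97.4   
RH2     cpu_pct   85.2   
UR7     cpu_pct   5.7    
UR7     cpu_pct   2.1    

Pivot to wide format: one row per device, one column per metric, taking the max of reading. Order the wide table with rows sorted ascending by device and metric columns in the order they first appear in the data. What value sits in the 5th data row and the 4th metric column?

With rows sorted ascending by device, row 5 is device=WH2. metric columns in first-appearance order: net_mbps, mem_gb, temp_c, cpu_pct; column 4 is cpu_pct.
Long rows with device=WH2, metric=cpu_pct: max(59.4, 28.9, 96.1) = 96.1.

96.1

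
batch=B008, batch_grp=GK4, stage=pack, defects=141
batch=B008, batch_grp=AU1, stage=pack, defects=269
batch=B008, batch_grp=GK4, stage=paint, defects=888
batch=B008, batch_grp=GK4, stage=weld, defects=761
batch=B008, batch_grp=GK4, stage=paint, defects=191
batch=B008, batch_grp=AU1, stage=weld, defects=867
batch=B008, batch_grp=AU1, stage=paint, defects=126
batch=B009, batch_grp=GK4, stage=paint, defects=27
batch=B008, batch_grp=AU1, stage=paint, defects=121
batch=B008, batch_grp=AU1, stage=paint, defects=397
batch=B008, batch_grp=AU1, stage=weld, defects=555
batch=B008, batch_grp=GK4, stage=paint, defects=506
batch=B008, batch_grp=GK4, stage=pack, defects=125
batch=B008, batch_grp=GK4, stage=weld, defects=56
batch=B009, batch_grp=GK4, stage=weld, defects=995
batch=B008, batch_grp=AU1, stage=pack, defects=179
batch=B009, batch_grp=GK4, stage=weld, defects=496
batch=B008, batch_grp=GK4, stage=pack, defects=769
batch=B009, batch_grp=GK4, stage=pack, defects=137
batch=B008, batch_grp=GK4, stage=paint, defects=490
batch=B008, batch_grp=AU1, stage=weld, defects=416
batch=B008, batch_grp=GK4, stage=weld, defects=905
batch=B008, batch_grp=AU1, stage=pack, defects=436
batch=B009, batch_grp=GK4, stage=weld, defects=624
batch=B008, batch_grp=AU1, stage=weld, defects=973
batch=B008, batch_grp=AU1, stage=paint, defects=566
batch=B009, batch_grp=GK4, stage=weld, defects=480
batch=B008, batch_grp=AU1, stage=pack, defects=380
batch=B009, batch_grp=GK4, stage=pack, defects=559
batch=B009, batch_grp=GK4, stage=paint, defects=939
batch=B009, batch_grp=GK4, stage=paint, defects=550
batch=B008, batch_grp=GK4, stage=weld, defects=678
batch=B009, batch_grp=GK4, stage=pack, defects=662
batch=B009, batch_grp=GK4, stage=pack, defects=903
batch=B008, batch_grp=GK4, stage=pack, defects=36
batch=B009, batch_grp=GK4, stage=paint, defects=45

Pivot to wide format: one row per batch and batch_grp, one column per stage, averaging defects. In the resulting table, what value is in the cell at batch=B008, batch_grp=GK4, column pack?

267.75

Rows with batch=B008, batch_grp=GK4 and stage=pack: defects values are 141, 125, 769, 36.
(141 + 125 + 769 + 36) / 4 = 267.75.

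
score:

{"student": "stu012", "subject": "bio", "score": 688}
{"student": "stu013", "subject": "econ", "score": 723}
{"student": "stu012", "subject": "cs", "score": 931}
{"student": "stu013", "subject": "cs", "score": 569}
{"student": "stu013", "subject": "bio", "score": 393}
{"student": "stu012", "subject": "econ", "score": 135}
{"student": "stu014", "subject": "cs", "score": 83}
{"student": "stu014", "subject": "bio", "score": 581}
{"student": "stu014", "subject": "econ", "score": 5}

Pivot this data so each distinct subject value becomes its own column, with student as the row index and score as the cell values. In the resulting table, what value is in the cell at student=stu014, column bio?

581

Wide layout: rows indexed by student, columns are the 3 distinct subject values (bio, econ, cs).
Cell (student=stu014, subject=bio) draws from the long row where student=stu014 and subject=bio, which has score=581.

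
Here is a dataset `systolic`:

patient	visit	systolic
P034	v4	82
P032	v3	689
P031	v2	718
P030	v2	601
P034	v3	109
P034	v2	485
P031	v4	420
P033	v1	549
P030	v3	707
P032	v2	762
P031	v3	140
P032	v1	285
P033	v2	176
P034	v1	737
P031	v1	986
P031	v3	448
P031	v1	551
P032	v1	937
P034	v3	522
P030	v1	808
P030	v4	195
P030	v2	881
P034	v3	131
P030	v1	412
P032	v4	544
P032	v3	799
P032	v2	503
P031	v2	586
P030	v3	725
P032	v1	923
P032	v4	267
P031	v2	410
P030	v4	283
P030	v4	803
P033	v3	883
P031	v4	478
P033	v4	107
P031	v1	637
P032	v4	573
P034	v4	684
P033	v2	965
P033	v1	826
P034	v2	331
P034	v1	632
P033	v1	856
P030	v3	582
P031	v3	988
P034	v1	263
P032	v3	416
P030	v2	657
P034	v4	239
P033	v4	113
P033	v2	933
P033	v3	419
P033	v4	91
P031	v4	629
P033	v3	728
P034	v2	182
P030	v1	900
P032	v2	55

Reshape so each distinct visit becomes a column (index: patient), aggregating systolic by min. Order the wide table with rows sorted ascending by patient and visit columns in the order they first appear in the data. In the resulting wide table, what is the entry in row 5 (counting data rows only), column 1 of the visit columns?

82

With rows sorted ascending by patient, row 5 is patient=P034. visit columns in first-appearance order: v4, v3, v2, v1; column 1 is v4.
Long rows with patient=P034, visit=v4: min(82, 684, 239) = 82.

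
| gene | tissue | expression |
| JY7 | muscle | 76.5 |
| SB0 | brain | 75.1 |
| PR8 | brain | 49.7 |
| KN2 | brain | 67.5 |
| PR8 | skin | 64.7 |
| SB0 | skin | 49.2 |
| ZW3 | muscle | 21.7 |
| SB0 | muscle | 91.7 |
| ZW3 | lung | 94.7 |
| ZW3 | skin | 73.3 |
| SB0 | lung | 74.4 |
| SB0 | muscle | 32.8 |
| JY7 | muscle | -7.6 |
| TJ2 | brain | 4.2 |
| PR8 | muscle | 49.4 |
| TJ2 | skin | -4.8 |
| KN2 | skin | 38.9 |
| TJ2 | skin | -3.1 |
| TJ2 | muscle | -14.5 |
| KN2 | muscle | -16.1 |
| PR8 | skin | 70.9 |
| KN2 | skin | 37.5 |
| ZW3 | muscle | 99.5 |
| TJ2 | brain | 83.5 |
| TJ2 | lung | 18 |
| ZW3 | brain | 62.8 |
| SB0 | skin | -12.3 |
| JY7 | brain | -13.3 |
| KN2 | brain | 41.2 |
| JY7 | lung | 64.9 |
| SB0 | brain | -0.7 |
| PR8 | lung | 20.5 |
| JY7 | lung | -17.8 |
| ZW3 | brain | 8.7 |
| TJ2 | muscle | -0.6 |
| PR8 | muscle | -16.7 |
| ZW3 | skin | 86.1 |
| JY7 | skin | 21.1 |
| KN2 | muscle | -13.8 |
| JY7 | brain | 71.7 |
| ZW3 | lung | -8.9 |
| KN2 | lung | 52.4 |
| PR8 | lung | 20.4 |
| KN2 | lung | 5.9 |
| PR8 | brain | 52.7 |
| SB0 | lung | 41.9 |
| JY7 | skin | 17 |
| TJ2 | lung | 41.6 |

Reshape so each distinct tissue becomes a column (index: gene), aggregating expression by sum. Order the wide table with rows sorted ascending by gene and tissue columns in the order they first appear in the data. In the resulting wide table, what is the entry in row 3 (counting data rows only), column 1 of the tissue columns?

32.7

With rows sorted ascending by gene, row 3 is gene=PR8. tissue columns in first-appearance order: muscle, brain, skin, lung; column 1 is muscle.
Long rows with gene=PR8, tissue=muscle: 49.4 + -16.7 = 32.7.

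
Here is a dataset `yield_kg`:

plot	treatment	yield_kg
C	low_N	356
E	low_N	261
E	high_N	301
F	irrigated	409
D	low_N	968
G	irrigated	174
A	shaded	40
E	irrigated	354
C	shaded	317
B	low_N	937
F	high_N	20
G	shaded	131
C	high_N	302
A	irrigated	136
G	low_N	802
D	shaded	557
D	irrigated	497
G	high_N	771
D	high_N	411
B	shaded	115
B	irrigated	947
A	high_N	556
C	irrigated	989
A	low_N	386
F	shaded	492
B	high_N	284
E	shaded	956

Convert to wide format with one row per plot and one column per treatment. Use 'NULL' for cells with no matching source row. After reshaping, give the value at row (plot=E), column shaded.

956

The long row with plot=E, treatment=shaded has yield_kg=956.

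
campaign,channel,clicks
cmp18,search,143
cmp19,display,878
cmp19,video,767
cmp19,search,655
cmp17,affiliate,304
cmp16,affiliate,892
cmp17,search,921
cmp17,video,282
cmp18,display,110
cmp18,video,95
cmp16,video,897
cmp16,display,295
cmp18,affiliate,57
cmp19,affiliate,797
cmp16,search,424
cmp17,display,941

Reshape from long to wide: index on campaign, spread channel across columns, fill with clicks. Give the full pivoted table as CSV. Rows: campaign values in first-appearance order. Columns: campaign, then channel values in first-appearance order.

campaign,search,display,video,affiliate
cmp18,143,110,95,57
cmp19,655,878,767,797
cmp17,921,941,282,304
cmp16,424,295,897,892

Columns: campaign plus the 4 distinct channel values (search, display, video, affiliate).
For example, row cmp18 column search takes clicks=143 from the long row (cmp18, search).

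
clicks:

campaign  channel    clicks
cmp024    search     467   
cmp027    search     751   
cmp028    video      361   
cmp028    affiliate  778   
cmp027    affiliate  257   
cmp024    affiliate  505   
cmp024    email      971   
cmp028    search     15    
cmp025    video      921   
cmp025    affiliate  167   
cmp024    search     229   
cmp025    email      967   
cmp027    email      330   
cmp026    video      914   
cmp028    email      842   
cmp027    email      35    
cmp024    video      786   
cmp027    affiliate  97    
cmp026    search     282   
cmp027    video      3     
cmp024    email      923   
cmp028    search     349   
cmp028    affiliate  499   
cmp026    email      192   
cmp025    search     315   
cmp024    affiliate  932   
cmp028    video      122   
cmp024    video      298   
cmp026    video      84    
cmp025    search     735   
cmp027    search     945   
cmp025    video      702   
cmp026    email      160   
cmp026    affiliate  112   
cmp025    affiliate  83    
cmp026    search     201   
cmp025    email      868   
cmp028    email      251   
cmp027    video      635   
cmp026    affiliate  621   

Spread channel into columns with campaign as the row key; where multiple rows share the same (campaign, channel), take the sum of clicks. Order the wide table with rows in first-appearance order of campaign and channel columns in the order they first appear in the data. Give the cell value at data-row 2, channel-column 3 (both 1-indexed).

With rows in first-appearance order of campaign, row 2 is campaign=cmp027. channel columns in first-appearance order: search, video, affiliate, email; column 3 is affiliate.
Long rows with campaign=cmp027, channel=affiliate: 257 + 97 = 354.

354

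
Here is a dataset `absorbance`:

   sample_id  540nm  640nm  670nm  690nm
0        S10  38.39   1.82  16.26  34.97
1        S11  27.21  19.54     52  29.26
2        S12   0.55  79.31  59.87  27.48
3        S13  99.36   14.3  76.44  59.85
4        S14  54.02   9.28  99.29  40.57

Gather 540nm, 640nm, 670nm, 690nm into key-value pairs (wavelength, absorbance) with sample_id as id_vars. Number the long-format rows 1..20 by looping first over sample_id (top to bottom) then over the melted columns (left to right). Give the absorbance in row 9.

0.55

20 rows total (5 × 4). Row 9: index ⌊(9-1)/4⌋ = 2 into sample_id → S12; (9-1) mod 4 = 0 into the melted columns → 540nm.
So row 9 is (S12, 540nm, 0.55); absorbance = 0.55.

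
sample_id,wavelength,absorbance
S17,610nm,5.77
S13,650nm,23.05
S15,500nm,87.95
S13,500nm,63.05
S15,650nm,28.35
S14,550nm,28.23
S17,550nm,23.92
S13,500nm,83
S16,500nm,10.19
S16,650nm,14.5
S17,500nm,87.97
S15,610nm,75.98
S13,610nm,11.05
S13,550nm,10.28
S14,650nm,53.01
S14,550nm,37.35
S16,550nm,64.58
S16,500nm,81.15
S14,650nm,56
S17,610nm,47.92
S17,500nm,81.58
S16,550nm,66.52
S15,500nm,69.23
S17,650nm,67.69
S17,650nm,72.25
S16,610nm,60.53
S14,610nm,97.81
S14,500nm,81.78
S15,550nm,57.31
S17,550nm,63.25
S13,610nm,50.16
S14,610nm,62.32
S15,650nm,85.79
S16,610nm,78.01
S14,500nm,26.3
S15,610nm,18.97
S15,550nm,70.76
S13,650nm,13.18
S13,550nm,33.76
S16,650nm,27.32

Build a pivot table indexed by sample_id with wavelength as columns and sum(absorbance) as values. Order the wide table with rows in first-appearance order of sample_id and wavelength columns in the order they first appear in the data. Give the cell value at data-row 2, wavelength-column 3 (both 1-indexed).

With rows in first-appearance order of sample_id, row 2 is sample_id=S13. wavelength columns in first-appearance order: 610nm, 650nm, 500nm, 550nm; column 3 is 500nm.
Long rows with sample_id=S13, wavelength=500nm: 63.05 + 83 = 146.05.

146.05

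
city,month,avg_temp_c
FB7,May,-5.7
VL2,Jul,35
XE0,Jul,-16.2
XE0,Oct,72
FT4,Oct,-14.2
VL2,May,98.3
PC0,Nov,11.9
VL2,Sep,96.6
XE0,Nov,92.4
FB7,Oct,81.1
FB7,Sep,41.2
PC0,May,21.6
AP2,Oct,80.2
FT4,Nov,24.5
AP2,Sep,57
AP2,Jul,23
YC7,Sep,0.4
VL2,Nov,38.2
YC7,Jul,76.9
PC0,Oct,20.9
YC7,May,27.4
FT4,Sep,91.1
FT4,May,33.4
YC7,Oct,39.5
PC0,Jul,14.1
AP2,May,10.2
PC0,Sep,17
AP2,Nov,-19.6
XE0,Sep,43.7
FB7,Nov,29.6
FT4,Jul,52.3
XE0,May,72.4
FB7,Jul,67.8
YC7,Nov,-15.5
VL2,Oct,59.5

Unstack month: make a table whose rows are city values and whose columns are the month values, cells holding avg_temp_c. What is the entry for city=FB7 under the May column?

Wide layout: rows indexed by city, columns are the 5 distinct month values (May, Jul, Oct, Nov, Sep).
Cell (city=FB7, month=May) draws from the long row where city=FB7 and month=May, which has avg_temp_c=-5.7.

-5.7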